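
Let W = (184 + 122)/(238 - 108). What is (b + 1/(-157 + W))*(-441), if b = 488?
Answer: -309034593/1436 ≈ -2.1521e+5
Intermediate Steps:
W = 153/65 (W = 306/130 = 306*(1/130) = 153/65 ≈ 2.3538)
(b + 1/(-157 + W))*(-441) = (488 + 1/(-157 + 153/65))*(-441) = (488 + 1/(-10052/65))*(-441) = (488 - 65/10052)*(-441) = (4905311/10052)*(-441) = -309034593/1436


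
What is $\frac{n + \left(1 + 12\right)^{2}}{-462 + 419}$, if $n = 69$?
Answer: $- \frac{238}{43} \approx -5.5349$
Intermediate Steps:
$\frac{n + \left(1 + 12\right)^{2}}{-462 + 419} = \frac{69 + \left(1 + 12\right)^{2}}{-462 + 419} = \frac{69 + 13^{2}}{-43} = \left(69 + 169\right) \left(- \frac{1}{43}\right) = 238 \left(- \frac{1}{43}\right) = - \frac{238}{43}$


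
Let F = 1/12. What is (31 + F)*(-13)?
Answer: -4849/12 ≈ -404.08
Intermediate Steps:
F = 1/12 ≈ 0.083333
(31 + F)*(-13) = (31 + 1/12)*(-13) = (373/12)*(-13) = -4849/12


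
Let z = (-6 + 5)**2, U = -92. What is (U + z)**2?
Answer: 8281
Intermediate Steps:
z = 1 (z = (-1)**2 = 1)
(U + z)**2 = (-92 + 1)**2 = (-91)**2 = 8281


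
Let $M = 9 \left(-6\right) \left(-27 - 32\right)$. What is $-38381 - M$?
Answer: $-41567$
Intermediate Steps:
$M = 3186$ ($M = \left(-54\right) \left(-59\right) = 3186$)
$-38381 - M = -38381 - 3186 = -41567$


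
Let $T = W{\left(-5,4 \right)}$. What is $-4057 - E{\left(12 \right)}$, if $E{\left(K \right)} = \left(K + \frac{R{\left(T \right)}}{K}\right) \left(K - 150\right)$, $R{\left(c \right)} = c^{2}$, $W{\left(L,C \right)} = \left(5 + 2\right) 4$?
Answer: $6615$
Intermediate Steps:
$W{\left(L,C \right)} = 28$ ($W{\left(L,C \right)} = 7 \cdot 4 = 28$)
$T = 28$
$E{\left(K \right)} = \left(-150 + K\right) \left(K + \frac{784}{K}\right)$ ($E{\left(K \right)} = \left(K + \frac{28^{2}}{K}\right) \left(K - 150\right) = \left(K + \frac{784}{K}\right) \left(-150 + K\right) = \left(-150 + K\right) \left(K + \frac{784}{K}\right)$)
$-4057 - E{\left(12 \right)} = -4057 - \left(784 + 12^{2} - \frac{117600}{12} - 1800\right) = -4057 - \left(784 + 144 - 9800 - 1800\right) = -4057 - -10672 = -4057 + 10672 = 6615$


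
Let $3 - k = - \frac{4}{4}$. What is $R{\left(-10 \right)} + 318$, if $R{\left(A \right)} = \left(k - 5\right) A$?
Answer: $328$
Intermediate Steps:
$k = 4$ ($k = 3 - - \frac{4}{4} = 3 - \left(-4\right) \frac{1}{4} = 3 - -1 = 3 + 1 = 4$)
$R{\left(A \right)} = - A$ ($R{\left(A \right)} = \left(4 - 5\right) A = - A$)
$R{\left(-10 \right)} + 318 = \left(-1\right) \left(-10\right) + 318 = 10 + 318 = 328$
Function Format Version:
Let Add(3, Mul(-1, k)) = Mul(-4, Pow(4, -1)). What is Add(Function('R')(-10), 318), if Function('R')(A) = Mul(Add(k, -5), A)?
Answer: 328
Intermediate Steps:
k = 4 (k = Add(3, Mul(-1, Mul(-4, Pow(4, -1)))) = Add(3, Mul(-1, Mul(-4, Rational(1, 4)))) = Add(3, Mul(-1, -1)) = Add(3, 1) = 4)
Function('R')(A) = Mul(-1, A) (Function('R')(A) = Mul(Add(4, -5), A) = Mul(-1, A))
Add(Function('R')(-10), 318) = Add(Mul(-1, -10), 318) = Add(10, 318) = 328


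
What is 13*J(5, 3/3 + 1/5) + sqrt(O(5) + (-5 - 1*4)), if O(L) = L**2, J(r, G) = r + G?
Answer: 423/5 ≈ 84.600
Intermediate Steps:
J(r, G) = G + r
13*J(5, 3/3 + 1/5) + sqrt(O(5) + (-5 - 1*4)) = 13*((3/3 + 1/5) + 5) + sqrt(5**2 + (-5 - 1*4)) = 13*((3*(1/3) + 1*(1/5)) + 5) + sqrt(25 + (-5 - 4)) = 13*((1 + 1/5) + 5) + sqrt(25 - 9) = 13*(6/5 + 5) + sqrt(16) = 13*(31/5) + 4 = 403/5 + 4 = 423/5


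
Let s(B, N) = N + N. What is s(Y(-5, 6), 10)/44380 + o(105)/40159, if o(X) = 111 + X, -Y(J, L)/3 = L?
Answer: 74209/12730403 ≈ 0.0058293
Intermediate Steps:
Y(J, L) = -3*L
s(B, N) = 2*N
s(Y(-5, 6), 10)/44380 + o(105)/40159 = (2*10)/44380 + (111 + 105)/40159 = 20*(1/44380) + 216*(1/40159) = 1/2219 + 216/40159 = 74209/12730403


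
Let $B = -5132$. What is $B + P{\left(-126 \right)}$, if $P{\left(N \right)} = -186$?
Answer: $-5318$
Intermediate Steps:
$B + P{\left(-126 \right)} = -5132 - 186 = -5318$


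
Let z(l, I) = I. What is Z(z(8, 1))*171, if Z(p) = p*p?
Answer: 171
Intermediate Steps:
Z(p) = p²
Z(z(8, 1))*171 = 1²*171 = 1*171 = 171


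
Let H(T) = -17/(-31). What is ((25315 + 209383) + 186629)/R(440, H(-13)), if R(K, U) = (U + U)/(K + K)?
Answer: 5746900280/17 ≈ 3.3805e+8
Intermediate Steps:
H(T) = 17/31 (H(T) = -17*(-1/31) = 17/31)
R(K, U) = U/K (R(K, U) = (2*U)/((2*K)) = (2*U)*(1/(2*K)) = U/K)
((25315 + 209383) + 186629)/R(440, H(-13)) = ((25315 + 209383) + 186629)/(((17/31)/440)) = (234698 + 186629)/(((17/31)*(1/440))) = 421327/(17/13640) = 421327*(13640/17) = 5746900280/17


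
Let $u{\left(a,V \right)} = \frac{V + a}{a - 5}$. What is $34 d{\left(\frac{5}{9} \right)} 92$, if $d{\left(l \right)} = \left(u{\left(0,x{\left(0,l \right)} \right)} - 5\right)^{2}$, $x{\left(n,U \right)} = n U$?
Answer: $78200$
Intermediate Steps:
$x{\left(n,U \right)} = U n$
$u{\left(a,V \right)} = \frac{V + a}{-5 + a}$
$d{\left(l \right)} = 25$ ($d{\left(l \right)} = \left(\frac{l 0 + 0}{-5 + 0} - 5\right)^{2} = \left(\frac{0 + 0}{-5} - 5\right)^{2} = \left(\left(- \frac{1}{5}\right) 0 - 5\right)^{2} = \left(0 - 5\right)^{2} = \left(-5\right)^{2} = 25$)
$34 d{\left(\frac{5}{9} \right)} 92 = 34 \cdot 25 \cdot 92 = 850 \cdot 92 = 78200$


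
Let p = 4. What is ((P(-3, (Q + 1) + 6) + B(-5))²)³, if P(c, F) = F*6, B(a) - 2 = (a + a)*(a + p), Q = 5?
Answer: 351298031616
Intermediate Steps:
B(a) = 2 + 2*a*(4 + a) (B(a) = 2 + (a + a)*(a + 4) = 2 + (2*a)*(4 + a) = 2 + 2*a*(4 + a))
P(c, F) = 6*F
((P(-3, (Q + 1) + 6) + B(-5))²)³ = ((6*((5 + 1) + 6) + (2 + 2*(-5)² + 8*(-5)))²)³ = ((6*(6 + 6) + (2 + 2*25 - 40))²)³ = ((6*12 + (2 + 50 - 40))²)³ = ((72 + 12)²)³ = (84²)³ = 7056³ = 351298031616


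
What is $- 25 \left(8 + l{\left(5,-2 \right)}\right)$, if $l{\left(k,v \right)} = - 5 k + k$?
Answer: $300$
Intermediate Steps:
$l{\left(k,v \right)} = - 4 k$
$- 25 \left(8 + l{\left(5,-2 \right)}\right) = - 25 \left(8 - 20\right) = \left(-25\right) \left(-12\right) = 300$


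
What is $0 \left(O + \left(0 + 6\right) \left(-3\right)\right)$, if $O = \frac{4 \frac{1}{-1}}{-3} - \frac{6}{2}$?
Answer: $0$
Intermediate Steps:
$O = - \frac{5}{3}$ ($O = 4 \left(-1\right) \left(- \frac{1}{3}\right) - 3 = \left(-4\right) \left(- \frac{1}{3}\right) - 3 = \frac{4}{3} - 3 = - \frac{5}{3} \approx -1.6667$)
$0 \left(O + \left(0 + 6\right) \left(-3\right)\right) = 0 \left(- \frac{5}{3} + \left(0 + 6\right) \left(-3\right)\right) = 0 \left(- \frac{5}{3} + 6 \left(-3\right)\right) = 0 \left(- \frac{5}{3} - 18\right) = 0 \left(- \frac{59}{3}\right) = 0$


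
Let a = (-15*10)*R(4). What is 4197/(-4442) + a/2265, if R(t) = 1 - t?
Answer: -500487/670742 ≈ -0.74617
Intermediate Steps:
a = 450 (a = (-15*10)*(1 - 1*4) = -150*(1 - 4) = -150*(-3) = 450)
4197/(-4442) + a/2265 = 4197/(-4442) + 450/2265 = 4197*(-1/4442) + 450*(1/2265) = -4197/4442 + 30/151 = -500487/670742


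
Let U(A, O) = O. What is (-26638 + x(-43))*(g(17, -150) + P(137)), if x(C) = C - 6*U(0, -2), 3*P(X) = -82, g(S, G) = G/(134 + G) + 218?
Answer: -128037869/24 ≈ -5.3349e+6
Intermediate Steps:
g(S, G) = 218 + G/(134 + G) (g(S, G) = G/(134 + G) + 218 = 218 + G/(134 + G))
P(X) = -82/3 (P(X) = (⅓)*(-82) = -82/3)
x(C) = 12 + C (x(C) = C - 6*(-2) = C + 12 = 12 + C)
(-26638 + x(-43))*(g(17, -150) + P(137)) = (-26638 + (12 - 43))*((29212 + 219*(-150))/(134 - 150) - 82/3) = (-26638 - 31)*((29212 - 32850)/(-16) - 82/3) = -26669*(-1/16*(-3638) - 82/3) = -26669*(1819/8 - 82/3) = -26669*4801/24 = -128037869/24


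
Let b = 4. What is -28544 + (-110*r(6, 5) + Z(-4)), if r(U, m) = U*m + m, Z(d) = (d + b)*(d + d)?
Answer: -32394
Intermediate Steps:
Z(d) = 2*d*(4 + d) (Z(d) = (d + 4)*(d + d) = (4 + d)*(2*d) = 2*d*(4 + d))
r(U, m) = m + U*m
-28544 + (-110*r(6, 5) + Z(-4)) = -28544 + (-550*(1 + 6) + 2*(-4)*(4 - 4)) = -28544 + (-550*7 + 2*(-4)*0) = -28544 + (-110*35 + 0) = -28544 + (-3850 + 0) = -28544 - 3850 = -32394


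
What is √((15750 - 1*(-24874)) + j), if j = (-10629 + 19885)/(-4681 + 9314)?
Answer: 2*√218006102246/4633 ≈ 201.56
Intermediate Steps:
j = 9256/4633 ≈ 1.9978
√((15750 - 1*(-24874)) + j) = √((15750 - 1*(-24874)) + 9256/4633) = √((15750 + 24874) + 9256/4633) = √(40624 + 9256/4633) = √(188220248/4633) = 2*√218006102246/4633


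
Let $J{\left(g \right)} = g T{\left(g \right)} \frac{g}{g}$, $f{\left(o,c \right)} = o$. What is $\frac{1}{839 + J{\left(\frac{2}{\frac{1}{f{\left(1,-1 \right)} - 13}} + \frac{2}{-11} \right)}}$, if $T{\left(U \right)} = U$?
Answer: $\frac{121}{172275} \approx 0.00070237$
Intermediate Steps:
$J{\left(g \right)} = g^{2}$ ($J{\left(g \right)} = g g \frac{g}{g} = g^{2} \cdot 1 = g^{2}$)
$\frac{1}{839 + J{\left(\frac{2}{\frac{1}{f{\left(1,-1 \right)} - 13}} + \frac{2}{-11} \right)}} = \frac{1}{839 + \left(\frac{2}{\frac{1}{1 - 13}} + \frac{2}{-11}\right)^{2}} = \frac{1}{839 + \left(\frac{2}{\frac{1}{-12}} + 2 \left(- \frac{1}{11}\right)\right)^{2}} = \frac{1}{839 + \left(\frac{2}{- \frac{1}{12}} - \frac{2}{11}\right)^{2}} = \frac{1}{839 + \left(2 \left(-12\right) - \frac{2}{11}\right)^{2}} = \frac{1}{839 + \left(-24 - \frac{2}{11}\right)^{2}} = \frac{1}{839 + \left(- \frac{266}{11}\right)^{2}} = \frac{1}{839 + \frac{70756}{121}} = \frac{1}{\frac{172275}{121}} = \frac{121}{172275}$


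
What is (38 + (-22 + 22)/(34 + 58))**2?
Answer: 1444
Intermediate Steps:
(38 + (-22 + 22)/(34 + 58))**2 = (38 + 0/92)**2 = (38 + 0*(1/92))**2 = (38 + 0)**2 = 38**2 = 1444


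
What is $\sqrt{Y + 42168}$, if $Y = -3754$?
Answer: $\sqrt{38414} \approx 195.99$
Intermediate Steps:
$\sqrt{Y + 42168} = \sqrt{-3754 + 42168} = \sqrt{38414}$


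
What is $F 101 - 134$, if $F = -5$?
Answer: $-639$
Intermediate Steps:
$F 101 - 134 = \left(-5\right) 101 - 134 = -505 - 134 = -639$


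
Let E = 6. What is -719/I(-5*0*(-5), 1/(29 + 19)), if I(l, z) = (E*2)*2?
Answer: -719/24 ≈ -29.958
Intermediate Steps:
I(l, z) = 24 (I(l, z) = (6*2)*2 = 12*2 = 24)
-719/I(-5*0*(-5), 1/(29 + 19)) = -719/24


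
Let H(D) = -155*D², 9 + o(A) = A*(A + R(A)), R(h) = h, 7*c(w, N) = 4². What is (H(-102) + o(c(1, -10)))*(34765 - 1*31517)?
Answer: -36664495376/7 ≈ -5.2378e+9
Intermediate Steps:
c(w, N) = 16/7 (c(w, N) = (⅐)*4² = (⅐)*16 = 16/7)
o(A) = -9 + 2*A² (o(A) = -9 + A*(A + A) = -9 + A*(2*A) = -9 + 2*A²)
(H(-102) + o(c(1, -10)))*(34765 - 1*31517) = (-155*(-102)² + (-9 + 2*(16/7)²))*(34765 - 1*31517) = (-155*10404 + (-9 + 2*(256/49)))*(34765 - 31517) = (-1612620 + (-9 + 512/49))*3248 = (-1612620 + 71/49)*3248 = -79018309/49*3248 = -36664495376/7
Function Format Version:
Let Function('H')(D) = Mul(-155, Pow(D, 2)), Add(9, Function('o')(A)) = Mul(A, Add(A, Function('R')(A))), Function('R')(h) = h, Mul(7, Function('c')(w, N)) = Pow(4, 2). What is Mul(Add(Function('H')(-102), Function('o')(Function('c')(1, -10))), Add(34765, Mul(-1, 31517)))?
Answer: Rational(-36664495376, 7) ≈ -5.2378e+9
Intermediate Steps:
Function('c')(w, N) = Rational(16, 7) (Function('c')(w, N) = Mul(Rational(1, 7), Pow(4, 2)) = Mul(Rational(1, 7), 16) = Rational(16, 7))
Function('o')(A) = Add(-9, Mul(2, Pow(A, 2))) (Function('o')(A) = Add(-9, Mul(A, Add(A, A))) = Add(-9, Mul(A, Mul(2, A))) = Add(-9, Mul(2, Pow(A, 2))))
Mul(Add(Function('H')(-102), Function('o')(Function('c')(1, -10))), Add(34765, Mul(-1, 31517))) = Mul(Add(Mul(-155, Pow(-102, 2)), Add(-9, Mul(2, Pow(Rational(16, 7), 2)))), Add(34765, Mul(-1, 31517))) = Mul(Add(Mul(-155, 10404), Add(-9, Mul(2, Rational(256, 49)))), Add(34765, -31517)) = Mul(Add(-1612620, Add(-9, Rational(512, 49))), 3248) = Mul(Add(-1612620, Rational(71, 49)), 3248) = Mul(Rational(-79018309, 49), 3248) = Rational(-36664495376, 7)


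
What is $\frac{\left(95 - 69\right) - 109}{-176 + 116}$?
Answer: $\frac{83}{60} \approx 1.3833$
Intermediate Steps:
$\frac{\left(95 - 69\right) - 109}{-176 + 116} = \frac{26 - 109}{-60} = \left(-83\right) \left(- \frac{1}{60}\right) = \frac{83}{60}$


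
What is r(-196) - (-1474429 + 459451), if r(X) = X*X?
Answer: 1053394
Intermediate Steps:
r(X) = X**2
r(-196) - (-1474429 + 459451) = (-196)**2 - (-1474429 + 459451) = 38416 - 1*(-1014978) = 38416 + 1014978 = 1053394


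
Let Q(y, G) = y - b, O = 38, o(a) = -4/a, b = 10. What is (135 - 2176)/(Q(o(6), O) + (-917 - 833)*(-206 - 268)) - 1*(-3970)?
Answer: 9879211837/2488468 ≈ 3970.0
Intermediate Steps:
Q(y, G) = -10 + y (Q(y, G) = y - 1*10 = y - 10 = -10 + y)
(135 - 2176)/(Q(o(6), O) + (-917 - 833)*(-206 - 268)) - 1*(-3970) = (135 - 2176)/((-10 - 4/6) + (-917 - 833)*(-206 - 268)) - 1*(-3970) = -2041/((-10 - 4*⅙) - 1750*(-474)) + 3970 = -2041/((-10 - ⅔) + 829500) + 3970 = -2041/(-32/3 + 829500) + 3970 = -2041/2488468/3 + 3970 = -2041*3/2488468 + 3970 = -6123/2488468 + 3970 = 9879211837/2488468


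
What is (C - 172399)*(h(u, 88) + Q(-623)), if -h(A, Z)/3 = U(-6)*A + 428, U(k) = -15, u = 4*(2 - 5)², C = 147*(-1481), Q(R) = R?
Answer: 111960422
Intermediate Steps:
C = -217707
u = 36 (u = 4*(-3)² = 4*9 = 36)
h(A, Z) = -1284 + 45*A (h(A, Z) = -3*(-15*A + 428) = -3*(428 - 15*A) = -1284 + 45*A)
(C - 172399)*(h(u, 88) + Q(-623)) = (-217707 - 172399)*((-1284 + 45*36) - 623) = -390106*((-1284 + 1620) - 623) = -390106*(336 - 623) = -390106*(-287) = 111960422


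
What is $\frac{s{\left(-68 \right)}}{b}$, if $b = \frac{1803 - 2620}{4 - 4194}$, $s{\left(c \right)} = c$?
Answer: $- \frac{284920}{817} \approx -348.74$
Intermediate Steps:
$b = \frac{817}{4190}$ ($b = - \frac{817}{-4190} = \left(-817\right) \left(- \frac{1}{4190}\right) = \frac{817}{4190} \approx 0.19499$)
$\frac{s{\left(-68 \right)}}{b} = - \frac{68}{\frac{817}{4190}} = \left(-68\right) \frac{4190}{817} = - \frac{284920}{817}$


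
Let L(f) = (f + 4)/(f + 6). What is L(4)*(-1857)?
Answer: -7428/5 ≈ -1485.6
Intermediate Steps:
L(f) = (4 + f)/(6 + f)
L(4)*(-1857) = ((4 + 4)/(6 + 4))*(-1857) = (8/10)*(-1857) = ((⅒)*8)*(-1857) = (⅘)*(-1857) = -7428/5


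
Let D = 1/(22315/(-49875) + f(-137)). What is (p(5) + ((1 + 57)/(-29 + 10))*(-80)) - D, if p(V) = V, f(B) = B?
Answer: 6492054455/26049722 ≈ 249.22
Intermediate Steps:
D = -9975/1371038 (D = 1/(22315/(-49875) - 137) = 1/(22315*(-1/49875) - 137) = 1/(-4463/9975 - 137) = 1/(-1371038/9975) = -9975/1371038 ≈ -0.0072755)
(p(5) + ((1 + 57)/(-29 + 10))*(-80)) - D = (5 + ((1 + 57)/(-29 + 10))*(-80)) - 1*(-9975/1371038) = (5 + (58/(-19))*(-80)) + 9975/1371038 = (5 + (58*(-1/19))*(-80)) + 9975/1371038 = (5 - 58/19*(-80)) + 9975/1371038 = (5 + 4640/19) + 9975/1371038 = 4735/19 + 9975/1371038 = 6492054455/26049722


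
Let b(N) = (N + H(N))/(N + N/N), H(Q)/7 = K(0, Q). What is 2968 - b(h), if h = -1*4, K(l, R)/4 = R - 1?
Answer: 2920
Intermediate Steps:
K(l, R) = -4 + 4*R (K(l, R) = 4*(R - 1) = 4*(-1 + R) = -4 + 4*R)
h = -4
H(Q) = -28 + 28*Q (H(Q) = 7*(-4 + 4*Q) = -28 + 28*Q)
b(N) = (-28 + 29*N)/(1 + N) (b(N) = (N + (-28 + 28*N))/(N + N/N) = (-28 + 29*N)/(N + 1) = (-28 + 29*N)/(1 + N))
2968 - b(h) = 2968 - (-28 + 29*(-4))/(1 - 4) = 2968 - (-28 - 116)/(-3) = 2968 - (-1)*(-144)/3 = 2968 - 1*48 = 2968 - 48 = 2920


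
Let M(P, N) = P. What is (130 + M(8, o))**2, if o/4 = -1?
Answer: 19044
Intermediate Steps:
o = -4 (o = 4*(-1) = -4)
(130 + M(8, o))**2 = (130 + 8)**2 = 138**2 = 19044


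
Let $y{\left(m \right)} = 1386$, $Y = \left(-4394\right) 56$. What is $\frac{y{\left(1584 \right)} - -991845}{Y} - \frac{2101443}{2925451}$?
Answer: $- \frac{3422738092533}{719848174864} \approx -4.7548$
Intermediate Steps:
$Y = -246064$
$\frac{y{\left(1584 \right)} - -991845}{Y} - \frac{2101443}{2925451} = \frac{1386 - -991845}{-246064} - \frac{2101443}{2925451} = \left(1386 + 991845\right) \left(- \frac{1}{246064}\right) - \frac{2101443}{2925451} = 993231 \left(- \frac{1}{246064}\right) - \frac{2101443}{2925451} = - \frac{993231}{246064} - \frac{2101443}{2925451} = - \frac{3422738092533}{719848174864}$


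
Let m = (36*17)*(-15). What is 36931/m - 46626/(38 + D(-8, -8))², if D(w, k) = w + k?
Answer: -111475321/1110780 ≈ -100.36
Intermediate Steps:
D(w, k) = k + w
m = -9180 (m = 612*(-15) = -9180)
36931/m - 46626/(38 + D(-8, -8))² = 36931/(-9180) - 46626/(38 + (-8 - 8))² = 36931*(-1/9180) - 46626/(38 - 16)² = -36931/9180 - 46626/(22²) = -36931/9180 - 46626/484 = -36931/9180 - 46626*1/484 = -36931/9180 - 23313/242 = -111475321/1110780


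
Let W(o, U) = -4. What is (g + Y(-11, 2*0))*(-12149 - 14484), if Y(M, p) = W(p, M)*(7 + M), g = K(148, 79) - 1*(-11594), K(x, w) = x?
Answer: -313150814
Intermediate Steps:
g = 11742 (g = 148 - 1*(-11594) = 148 + 11594 = 11742)
Y(M, p) = -28 - 4*M (Y(M, p) = -4*(7 + M) = -28 - 4*M)
(g + Y(-11, 2*0))*(-12149 - 14484) = (11742 + (-28 - 4*(-11)))*(-12149 - 14484) = (11742 + (-28 + 44))*(-26633) = (11742 + 16)*(-26633) = 11758*(-26633) = -313150814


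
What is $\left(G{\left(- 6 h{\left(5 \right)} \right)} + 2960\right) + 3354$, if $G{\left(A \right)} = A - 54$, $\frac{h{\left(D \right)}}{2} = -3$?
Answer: $6296$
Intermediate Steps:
$h{\left(D \right)} = -6$ ($h{\left(D \right)} = 2 \left(-3\right) = -6$)
$G{\left(A \right)} = -54 + A$
$\left(G{\left(- 6 h{\left(5 \right)} \right)} + 2960\right) + 3354 = \left(\left(-54 - -36\right) + 2960\right) + 3354 = \left(\left(-54 + 36\right) + 2960\right) + 3354 = \left(-18 + 2960\right) + 3354 = 2942 + 3354 = 6296$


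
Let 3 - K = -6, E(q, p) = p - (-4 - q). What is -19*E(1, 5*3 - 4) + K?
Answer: -295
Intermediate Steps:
E(q, p) = 4 + p + q (E(q, p) = p + (4 + q) = 4 + p + q)
K = 9 (K = 3 - 1*(-6) = 3 + 6 = 9)
-19*E(1, 5*3 - 4) + K = -19*(4 + (5*3 - 4) + 1) + 9 = -19*(4 + (15 - 4) + 1) + 9 = -19*(4 + 11 + 1) + 9 = -19*16 + 9 = -304 + 9 = -295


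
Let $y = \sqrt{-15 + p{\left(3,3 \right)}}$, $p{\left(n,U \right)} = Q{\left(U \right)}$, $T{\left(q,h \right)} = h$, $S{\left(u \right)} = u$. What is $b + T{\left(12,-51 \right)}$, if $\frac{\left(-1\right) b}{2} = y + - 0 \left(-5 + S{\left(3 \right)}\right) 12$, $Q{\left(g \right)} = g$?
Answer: $-51 - 4 i \sqrt{3} \approx -51.0 - 6.9282 i$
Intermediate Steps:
$p{\left(n,U \right)} = U$
$y = 2 i \sqrt{3}$ ($y = \sqrt{-15 + 3} = \sqrt{-12} = 2 i \sqrt{3} \approx 3.4641 i$)
$b = - 4 i \sqrt{3}$ ($b = - 2 \left(2 i \sqrt{3} + - 0 \left(-5 + 3\right) 12\right) = - 2 \left(2 i \sqrt{3} + - 0 \left(-2\right) 12\right) = - 2 \left(2 i \sqrt{3} + \left(-1\right) 0 \cdot 12\right) = - 2 \left(2 i \sqrt{3} + 0 \cdot 12\right) = - 2 \left(2 i \sqrt{3} + 0\right) = - 2 \cdot 2 i \sqrt{3} = - 4 i \sqrt{3} \approx - 6.9282 i$)
$b + T{\left(12,-51 \right)} = - 4 i \sqrt{3} - 51 = -51 - 4 i \sqrt{3}$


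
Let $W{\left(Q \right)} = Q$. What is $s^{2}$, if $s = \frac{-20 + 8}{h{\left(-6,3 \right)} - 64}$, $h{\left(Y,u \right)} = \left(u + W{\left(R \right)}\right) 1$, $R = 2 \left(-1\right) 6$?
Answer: $\frac{144}{5329} \approx 0.027022$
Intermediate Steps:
$R = -12$ ($R = \left(-2\right) 6 = -12$)
$h{\left(Y,u \right)} = -12 + u$ ($h{\left(Y,u \right)} = \left(u - 12\right) 1 = \left(-12 + u\right) 1 = -12 + u$)
$s = \frac{12}{73}$ ($s = \frac{-20 + 8}{\left(-12 + 3\right) - 64} = - \frac{12}{-9 - 64} = - \frac{12}{-73} = \left(-12\right) \left(- \frac{1}{73}\right) = \frac{12}{73} \approx 0.16438$)
$s^{2} = \left(\frac{12}{73}\right)^{2} = \frac{144}{5329}$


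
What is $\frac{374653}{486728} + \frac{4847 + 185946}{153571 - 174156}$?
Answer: $- \frac{85152063299}{10019295880} \approx -8.4988$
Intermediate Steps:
$\frac{374653}{486728} + \frac{4847 + 185946}{153571 - 174156} = 374653 \cdot \frac{1}{486728} + \frac{190793}{-20585} = \frac{374653}{486728} + 190793 \left(- \frac{1}{20585}\right) = \frac{374653}{486728} - \frac{190793}{20585} = - \frac{85152063299}{10019295880}$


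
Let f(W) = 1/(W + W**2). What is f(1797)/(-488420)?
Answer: -1/1578087950520 ≈ -6.3368e-13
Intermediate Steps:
f(1797)/(-488420) = (1/(1797*(1 + 1797)))/(-488420) = ((1/1797)/1798)*(-1/488420) = ((1/1797)*(1/1798))*(-1/488420) = (1/3231006)*(-1/488420) = -1/1578087950520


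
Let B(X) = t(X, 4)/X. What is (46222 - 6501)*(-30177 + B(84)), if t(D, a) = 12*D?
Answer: -1198183965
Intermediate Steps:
B(X) = 12 (B(X) = (12*X)/X = 12)
(46222 - 6501)*(-30177 + B(84)) = (46222 - 6501)*(-30177 + 12) = 39721*(-30165) = -1198183965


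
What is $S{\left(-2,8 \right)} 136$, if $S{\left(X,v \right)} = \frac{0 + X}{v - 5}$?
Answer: $- \frac{272}{3} \approx -90.667$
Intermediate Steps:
$S{\left(X,v \right)} = \frac{X}{-5 + v}$
$S{\left(-2,8 \right)} 136 = - \frac{2}{-5 + 8} \cdot 136 = - \frac{2}{3} \cdot 136 = \left(-2\right) \frac{1}{3} \cdot 136 = \left(- \frac{2}{3}\right) 136 = - \frac{272}{3}$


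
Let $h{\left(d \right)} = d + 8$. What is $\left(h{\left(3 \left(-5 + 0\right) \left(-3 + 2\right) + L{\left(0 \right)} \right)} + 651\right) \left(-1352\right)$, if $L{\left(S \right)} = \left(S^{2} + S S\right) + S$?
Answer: $-911248$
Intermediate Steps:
$L{\left(S \right)} = S + 2 S^{2}$ ($L{\left(S \right)} = \left(S^{2} + S^{2}\right) + S = 2 S^{2} + S = S + 2 S^{2}$)
$h{\left(d \right)} = 8 + d$
$\left(h{\left(3 \left(-5 + 0\right) \left(-3 + 2\right) + L{\left(0 \right)} \right)} + 651\right) \left(-1352\right) = \left(\left(8 + \left(3 \left(-5 + 0\right) \left(-3 + 2\right) + 0 \left(1 + 2 \cdot 0\right)\right)\right) + 651\right) \left(-1352\right) = \left(\left(8 + \left(3 \left(\left(-5\right) \left(-1\right)\right) + 0 \left(1 + 0\right)\right)\right) + 651\right) \left(-1352\right) = \left(\left(8 + \left(3 \cdot 5 + 0 \cdot 1\right)\right) + 651\right) \left(-1352\right) = \left(\left(8 + \left(15 + 0\right)\right) + 651\right) \left(-1352\right) = \left(\left(8 + 15\right) + 651\right) \left(-1352\right) = \left(23 + 651\right) \left(-1352\right) = 674 \left(-1352\right) = -911248$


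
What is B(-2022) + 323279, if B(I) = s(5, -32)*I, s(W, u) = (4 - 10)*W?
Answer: 383939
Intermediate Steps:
s(W, u) = -6*W
B(I) = -30*I (B(I) = (-6*5)*I = -30*I)
B(-2022) + 323279 = -30*(-2022) + 323279 = 60660 + 323279 = 383939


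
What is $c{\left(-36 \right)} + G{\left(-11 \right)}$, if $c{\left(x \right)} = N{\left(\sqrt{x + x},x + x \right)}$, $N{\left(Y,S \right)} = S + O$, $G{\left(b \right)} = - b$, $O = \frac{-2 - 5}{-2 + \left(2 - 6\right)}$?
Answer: $- \frac{359}{6} \approx -59.833$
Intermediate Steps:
$O = \frac{7}{6}$ ($O = - \frac{7}{-2 + \left(2 - 6\right)} = - \frac{7}{-2 - 4} = - \frac{7}{-6} = \left(-7\right) \left(- \frac{1}{6}\right) = \frac{7}{6} \approx 1.1667$)
$N{\left(Y,S \right)} = \frac{7}{6} + S$ ($N{\left(Y,S \right)} = S + \frac{7}{6} = \frac{7}{6} + S$)
$c{\left(x \right)} = \frac{7}{6} + 2 x$ ($c{\left(x \right)} = \frac{7}{6} + \left(x + x\right) = \frac{7}{6} + 2 x$)
$c{\left(-36 \right)} + G{\left(-11 \right)} = \left(\frac{7}{6} + 2 \left(-36\right)\right) - -11 = \left(\frac{7}{6} - 72\right) + 11 = - \frac{425}{6} + 11 = - \frac{359}{6}$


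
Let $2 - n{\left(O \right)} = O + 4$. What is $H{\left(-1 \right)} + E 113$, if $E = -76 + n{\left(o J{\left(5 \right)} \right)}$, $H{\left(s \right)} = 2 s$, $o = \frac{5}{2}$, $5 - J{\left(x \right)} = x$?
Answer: $-8816$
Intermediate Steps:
$J{\left(x \right)} = 5 - x$
$o = \frac{5}{2}$ ($o = 5 \cdot \frac{1}{2} = \frac{5}{2} \approx 2.5$)
$n{\left(O \right)} = -2 - O$ ($n{\left(O \right)} = 2 - \left(O + 4\right) = 2 - \left(4 + O\right) = -2 - O$)
$E = -78$ ($E = -76 - \left(2 + \frac{5 \left(5 - 5\right)}{2}\right) = -76 - \left(2 + \frac{5}{2} \cdot 0\right) = -76 - 2 = -78$)
$H{\left(-1 \right)} + E 113 = 2 \left(-1\right) - 8814 = -2 - 8814 = -8816$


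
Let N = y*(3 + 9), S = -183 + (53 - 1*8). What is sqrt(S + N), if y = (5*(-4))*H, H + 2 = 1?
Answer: sqrt(102) ≈ 10.100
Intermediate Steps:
H = -1 (H = -2 + 1 = -1)
S = -138 (S = -183 + (53 - 8) = -183 + 45 = -138)
y = 20 (y = (5*(-4))*(-1) = -20*(-1) = 20)
N = 240 (N = 20*(3 + 9) = 20*12 = 240)
sqrt(S + N) = sqrt(-138 + 240) = sqrt(102)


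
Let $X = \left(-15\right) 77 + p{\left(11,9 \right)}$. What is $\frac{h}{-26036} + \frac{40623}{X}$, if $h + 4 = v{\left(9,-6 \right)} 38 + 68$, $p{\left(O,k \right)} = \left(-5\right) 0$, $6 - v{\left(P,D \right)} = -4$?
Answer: $- \frac{8016464}{227815} \approx -35.188$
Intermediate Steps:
$v{\left(P,D \right)} = 10$ ($v{\left(P,D \right)} = 6 - -4 = 6 + 4 = 10$)
$p{\left(O,k \right)} = 0$
$h = 444$ ($h = -4 + \left(10 \cdot 38 + 68\right) = -4 + \left(380 + 68\right) = -4 + 448 = 444$)
$X = -1155$ ($X = \left(-15\right) 77 + 0 = -1155 + 0 = -1155$)
$\frac{h}{-26036} + \frac{40623}{X} = \frac{444}{-26036} + \frac{40623}{-1155} = 444 \left(- \frac{1}{26036}\right) + 40623 \left(- \frac{1}{1155}\right) = - \frac{111}{6509} - \frac{1231}{35} = - \frac{8016464}{227815}$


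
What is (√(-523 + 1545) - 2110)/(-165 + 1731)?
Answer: -1055/783 + √1022/1566 ≈ -1.3270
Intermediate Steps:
(√(-523 + 1545) - 2110)/(-165 + 1731) = (√1022 - 2110)/1566 = (-2110 + √1022)*(1/1566) = -1055/783 + √1022/1566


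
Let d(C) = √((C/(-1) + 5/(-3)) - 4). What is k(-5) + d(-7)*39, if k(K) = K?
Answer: -5 + 26*√3 ≈ 40.033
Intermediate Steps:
d(C) = √(-17/3 - C) (d(C) = √((C*(-1) + 5*(-⅓)) - 4) = √((-C - 5/3) - 4) = √((-5/3 - C) - 4) = √(-17/3 - C))
k(-5) + d(-7)*39 = -5 + (√(-51 - 9*(-7))/3)*39 = -5 + (√(-51 + 63)/3)*39 = -5 + (√12/3)*39 = -5 + ((2*√3)/3)*39 = -5 + (2*√3/3)*39 = -5 + 26*√3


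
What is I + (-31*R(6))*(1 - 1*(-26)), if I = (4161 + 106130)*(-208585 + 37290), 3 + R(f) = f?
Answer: -18892299356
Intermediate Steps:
R(f) = -3 + f
I = -18892296845 (I = 110291*(-171295) = -18892296845)
I + (-31*R(6))*(1 - 1*(-26)) = -18892296845 + (-31*(-3 + 6))*(1 - 1*(-26)) = -18892296845 + (-31*3)*(1 + 26) = -18892296845 - 93*27 = -18892296845 - 2511 = -18892299356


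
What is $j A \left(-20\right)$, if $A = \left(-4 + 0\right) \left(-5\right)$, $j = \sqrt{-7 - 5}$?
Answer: $- 800 i \sqrt{3} \approx - 1385.6 i$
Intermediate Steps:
$j = 2 i \sqrt{3}$ ($j = \sqrt{-12} = 2 i \sqrt{3} \approx 3.4641 i$)
$A = 20$ ($A = \left(-4\right) \left(-5\right) = 20$)
$j A \left(-20\right) = 2 i \sqrt{3} \cdot 20 \left(-20\right) = 40 i \sqrt{3} \left(-20\right) = - 800 i \sqrt{3}$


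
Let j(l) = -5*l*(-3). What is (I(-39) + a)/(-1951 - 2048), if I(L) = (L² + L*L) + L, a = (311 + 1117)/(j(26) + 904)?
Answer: -647885/862451 ≈ -0.75121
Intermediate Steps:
j(l) = 15*l
a = 714/647 (a = (311 + 1117)/(15*26 + 904) = 1428/(390 + 904) = 1428/1294 = 1428*(1/1294) = 714/647 ≈ 1.1036)
I(L) = L + 2*L² (I(L) = (L² + L²) + L = 2*L² + L = L + 2*L²)
(I(-39) + a)/(-1951 - 2048) = (-39*(1 + 2*(-39)) + 714/647)/(-1951 - 2048) = (-39*(1 - 78) + 714/647)/(-3999) = (-39*(-77) + 714/647)*(-1/3999) = (3003 + 714/647)*(-1/3999) = (1943655/647)*(-1/3999) = -647885/862451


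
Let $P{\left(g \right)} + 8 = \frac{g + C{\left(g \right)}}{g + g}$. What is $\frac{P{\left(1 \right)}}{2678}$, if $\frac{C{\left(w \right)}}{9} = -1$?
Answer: $- \frac{6}{1339} \approx -0.004481$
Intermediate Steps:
$C{\left(w \right)} = -9$ ($C{\left(w \right)} = 9 \left(-1\right) = -9$)
$P{\left(g \right)} = -8 + \frac{-9 + g}{2 g}$ ($P{\left(g \right)} = -8 + \frac{g - 9}{g + g} = -8 + \frac{-9 + g}{2 g}$)
$\frac{P{\left(1 \right)}}{2678} = \frac{\frac{3}{2} \cdot 1^{-1} \left(-3 - 5\right)}{2678} = \frac{3}{2} \cdot 1 \left(-3 - 5\right) \frac{1}{2678} = \frac{3}{2} \cdot 1 \left(-8\right) \frac{1}{2678} = \left(-12\right) \frac{1}{2678} = - \frac{6}{1339}$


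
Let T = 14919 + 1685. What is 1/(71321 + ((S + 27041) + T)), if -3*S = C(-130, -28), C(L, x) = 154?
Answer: 3/344744 ≈ 8.7021e-6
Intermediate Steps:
T = 16604
S = -154/3 (S = -⅓*154 = -154/3 ≈ -51.333)
1/(71321 + ((S + 27041) + T)) = 1/(71321 + ((-154/3 + 27041) + 16604)) = 1/(71321 + (80969/3 + 16604)) = 1/(71321 + 130781/3) = 1/(344744/3) = 3/344744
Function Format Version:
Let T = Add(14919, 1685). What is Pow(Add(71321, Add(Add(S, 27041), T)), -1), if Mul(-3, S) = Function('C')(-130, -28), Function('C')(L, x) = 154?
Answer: Rational(3, 344744) ≈ 8.7021e-6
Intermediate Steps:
T = 16604
S = Rational(-154, 3) (S = Mul(Rational(-1, 3), 154) = Rational(-154, 3) ≈ -51.333)
Pow(Add(71321, Add(Add(S, 27041), T)), -1) = Pow(Add(71321, Add(Add(Rational(-154, 3), 27041), 16604)), -1) = Pow(Add(71321, Add(Rational(80969, 3), 16604)), -1) = Pow(Add(71321, Rational(130781, 3)), -1) = Pow(Rational(344744, 3), -1) = Rational(3, 344744)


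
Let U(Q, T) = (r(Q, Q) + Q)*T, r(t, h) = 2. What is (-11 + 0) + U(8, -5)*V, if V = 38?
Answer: -1911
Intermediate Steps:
U(Q, T) = T*(2 + Q) (U(Q, T) = (2 + Q)*T = T*(2 + Q))
(-11 + 0) + U(8, -5)*V = (-11 + 0) - 5*(2 + 8)*38 = -11 - 5*10*38 = -11 - 50*38 = -11 - 1900 = -1911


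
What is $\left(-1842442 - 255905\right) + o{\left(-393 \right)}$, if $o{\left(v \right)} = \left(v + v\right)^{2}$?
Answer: $-1480551$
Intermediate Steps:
$o{\left(v \right)} = 4 v^{2}$ ($o{\left(v \right)} = \left(2 v\right)^{2} = 4 v^{2}$)
$\left(-1842442 - 255905\right) + o{\left(-393 \right)} = \left(-1842442 - 255905\right) + 4 \left(-393\right)^{2} = -2098347 + 4 \cdot 154449 = -2098347 + 617796 = -1480551$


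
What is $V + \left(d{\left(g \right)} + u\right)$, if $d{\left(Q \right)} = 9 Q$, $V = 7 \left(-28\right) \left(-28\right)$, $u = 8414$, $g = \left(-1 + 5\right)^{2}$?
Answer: $14046$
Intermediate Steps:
$g = 16$ ($g = 4^{2} = 16$)
$V = 5488$ ($V = \left(-196\right) \left(-28\right) = 5488$)
$V + \left(d{\left(g \right)} + u\right) = 5488 + \left(9 \cdot 16 + 8414\right) = 5488 + \left(144 + 8414\right) = 5488 + 8558 = 14046$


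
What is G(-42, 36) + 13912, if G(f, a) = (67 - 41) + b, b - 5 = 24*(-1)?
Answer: 13919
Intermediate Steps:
b = -19 (b = 5 + 24*(-1) = 5 - 24 = -19)
G(f, a) = 7 (G(f, a) = (67 - 41) - 19 = 26 - 19 = 7)
G(-42, 36) + 13912 = 7 + 13912 = 13919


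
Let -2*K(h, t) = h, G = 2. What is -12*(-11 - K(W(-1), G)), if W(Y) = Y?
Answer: 138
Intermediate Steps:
K(h, t) = -h/2
-12*(-11 - K(W(-1), G)) = -12*(-11 - (-1)*(-1)/2) = -12*(-11 - 1*½) = -12*(-11 - ½) = -12*(-23/2) = 138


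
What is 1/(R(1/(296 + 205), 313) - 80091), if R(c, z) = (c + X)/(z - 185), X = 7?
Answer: -16032/1284018035 ≈ -1.2486e-5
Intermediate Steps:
R(c, z) = (7 + c)/(-185 + z) (R(c, z) = (c + 7)/(z - 185) = (7 + c)/(-185 + z))
1/(R(1/(296 + 205), 313) - 80091) = 1/((7 + 1/(296 + 205))/(-185 + 313) - 80091) = 1/((7 + 1/501)/128 - 80091) = 1/((1/128)*(3508/501) - 80091) = 1/(877/16032 - 80091) = 1/(-1284018035/16032) = -16032/1284018035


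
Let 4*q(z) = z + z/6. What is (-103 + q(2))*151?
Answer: -185579/12 ≈ -15465.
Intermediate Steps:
q(z) = 7*z/24 (q(z) = (z + z/6)/4 = (7*z/6)/4 = 7*z/24)
(-103 + q(2))*151 = (-103 + (7/24)*2)*151 = (-103 + 7/12)*151 = -1229/12*151 = -185579/12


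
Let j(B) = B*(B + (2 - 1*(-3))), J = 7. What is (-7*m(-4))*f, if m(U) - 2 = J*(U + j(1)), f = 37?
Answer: -4144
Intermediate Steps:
j(B) = B*(5 + B) (j(B) = B*(B + (2 + 3)) = B*(B + 5) = B*(5 + B))
m(U) = 44 + 7*U (m(U) = 2 + 7*(U + 1*(5 + 1)) = 2 + 7*(U + 1*6) = 2 + 7*(U + 6) = 2 + 7*(6 + U) = 2 + (42 + 7*U) = 44 + 7*U)
(-7*m(-4))*f = -7*(44 + 7*(-4))*37 = -7*(44 - 28)*37 = -7*16*37 = -112*37 = -4144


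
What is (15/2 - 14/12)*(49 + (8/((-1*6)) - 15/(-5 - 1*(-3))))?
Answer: 6289/18 ≈ 349.39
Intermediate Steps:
(15/2 - 14/12)*(49 + (8/((-1*6)) - 15/(-5 - 1*(-3)))) = (15*(½) - 14*1/12)*(49 + (8/(-6) - 15/(-5 + 3))) = (15/2 - 7/6)*(49 + (8*(-⅙) - 15/(-2))) = 19*(49 + (-4/3 - 15*(-½)))/3 = 19*(49 + (-4/3 + 15/2))/3 = 19*(49 + 37/6)/3 = (19/3)*(331/6) = 6289/18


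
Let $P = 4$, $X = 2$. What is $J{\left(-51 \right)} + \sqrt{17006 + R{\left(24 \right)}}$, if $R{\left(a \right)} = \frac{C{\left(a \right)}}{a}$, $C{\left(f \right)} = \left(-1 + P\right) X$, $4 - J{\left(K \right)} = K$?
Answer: $55 + \frac{5 \sqrt{2721}}{2} \approx 185.41$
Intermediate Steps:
$J{\left(K \right)} = 4 - K$
$C{\left(f \right)} = 6$ ($C{\left(f \right)} = \left(-1 + 4\right) 2 = 3 \cdot 2 = 6$)
$R{\left(a \right)} = \frac{6}{a}$
$J{\left(-51 \right)} + \sqrt{17006 + R{\left(24 \right)}} = \left(4 - -51\right) + \sqrt{17006 + \frac{6}{24}} = \left(4 + 51\right) + \sqrt{17006 + 6 \cdot \frac{1}{24}} = 55 + \sqrt{17006 + \frac{1}{4}} = 55 + \sqrt{\frac{68025}{4}} = 55 + \frac{5 \sqrt{2721}}{2}$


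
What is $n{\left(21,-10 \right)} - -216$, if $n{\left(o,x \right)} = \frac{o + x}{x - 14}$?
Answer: $\frac{5173}{24} \approx 215.54$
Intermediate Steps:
$n{\left(o,x \right)} = \frac{o + x}{-14 + x}$
$n{\left(21,-10 \right)} - -216 = \frac{21 - 10}{-14 - 10} - -216 = \frac{1}{-24} \cdot 11 + 216 = \left(- \frac{1}{24}\right) 11 + 216 = - \frac{11}{24} + 216 = \frac{5173}{24}$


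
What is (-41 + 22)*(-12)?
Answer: 228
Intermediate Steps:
(-41 + 22)*(-12) = -19*(-12) = 228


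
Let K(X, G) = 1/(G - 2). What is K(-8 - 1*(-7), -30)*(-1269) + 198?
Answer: 7605/32 ≈ 237.66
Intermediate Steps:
K(X, G) = 1/(-2 + G)
K(-8 - 1*(-7), -30)*(-1269) + 198 = -1269/(-2 - 30) + 198 = -1269/(-32) + 198 = -1/32*(-1269) + 198 = 1269/32 + 198 = 7605/32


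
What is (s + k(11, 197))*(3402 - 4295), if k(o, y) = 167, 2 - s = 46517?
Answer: 41388764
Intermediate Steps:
s = -46515 (s = 2 - 1*46517 = 2 - 46517 = -46515)
(s + k(11, 197))*(3402 - 4295) = (-46515 + 167)*(3402 - 4295) = -46348*(-893) = 41388764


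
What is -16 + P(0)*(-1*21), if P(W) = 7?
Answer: -163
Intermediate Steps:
-16 + P(0)*(-1*21) = -16 + 7*(-1*21) = -16 + 7*(-21) = -16 - 147 = -163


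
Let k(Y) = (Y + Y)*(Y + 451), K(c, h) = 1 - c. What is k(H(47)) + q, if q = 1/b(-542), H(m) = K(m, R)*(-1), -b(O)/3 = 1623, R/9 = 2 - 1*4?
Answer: 222630155/4869 ≈ 45724.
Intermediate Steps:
R = -18 (R = 9*(2 - 1*4) = 9*(2 - 4) = 9*(-2) = -18)
b(O) = -4869 (b(O) = -3*1623 = -4869)
H(m) = -1 + m (H(m) = (1 - m)*(-1) = -1 + m)
k(Y) = 2*Y*(451 + Y) (k(Y) = (2*Y)*(451 + Y) = 2*Y*(451 + Y))
q = -1/4869 (q = 1/(-4869) = -1/4869 ≈ -0.00020538)
k(H(47)) + q = 2*(-1 + 47)*(451 + (-1 + 47)) - 1/4869 = 2*46*(451 + 46) - 1/4869 = 2*46*497 - 1/4869 = 45724 - 1/4869 = 222630155/4869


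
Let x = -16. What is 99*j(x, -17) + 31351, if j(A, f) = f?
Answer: 29668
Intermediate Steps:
99*j(x, -17) + 31351 = 99*(-17) + 31351 = -1683 + 31351 = 29668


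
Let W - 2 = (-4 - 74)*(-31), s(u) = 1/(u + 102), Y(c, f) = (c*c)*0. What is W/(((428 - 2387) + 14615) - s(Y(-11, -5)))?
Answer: 246840/1290911 ≈ 0.19121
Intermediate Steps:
Y(c, f) = 0 (Y(c, f) = c²*0 = 0)
s(u) = 1/(102 + u)
W = 2420 (W = 2 + (-4 - 74)*(-31) = 2 - 78*(-31) = 2 + 2418 = 2420)
W/(((428 - 2387) + 14615) - s(Y(-11, -5))) = 2420/(((428 - 2387) + 14615) - 1/(102 + 0)) = 2420/((-1959 + 14615) - 1/102) = 2420/(12656 - 1*1/102) = 2420/(12656 - 1/102) = 2420/(1290911/102) = 2420*(102/1290911) = 246840/1290911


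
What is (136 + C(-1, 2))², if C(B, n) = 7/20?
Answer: 7436529/400 ≈ 18591.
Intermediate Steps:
C(B, n) = 7/20 (C(B, n) = 7*(1/20) = 7/20)
(136 + C(-1, 2))² = (136 + 7/20)² = (2727/20)² = 7436529/400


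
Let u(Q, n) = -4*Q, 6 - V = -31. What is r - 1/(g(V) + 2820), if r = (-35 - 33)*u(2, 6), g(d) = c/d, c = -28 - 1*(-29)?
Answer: 56761467/104341 ≈ 544.00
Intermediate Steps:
V = 37 (V = 6 - 1*(-31) = 6 + 31 = 37)
c = 1 (c = -28 + 29 = 1)
g(d) = 1/d
r = 544 (r = (-35 - 33)*(-4*2) = -68*(-8) = 544)
r - 1/(g(V) + 2820) = 544 - 1/(1/37 + 2820) = 544 - 1/104341/37 = 544 - 1*37/104341 = 544 - 37/104341 = 56761467/104341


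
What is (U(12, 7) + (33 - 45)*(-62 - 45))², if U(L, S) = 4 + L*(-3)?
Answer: 1567504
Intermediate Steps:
U(L, S) = 4 - 3*L
(U(12, 7) + (33 - 45)*(-62 - 45))² = ((4 - 3*12) + (33 - 45)*(-62 - 45))² = ((4 - 36) - 12*(-107))² = (-32 + 1284)² = 1252² = 1567504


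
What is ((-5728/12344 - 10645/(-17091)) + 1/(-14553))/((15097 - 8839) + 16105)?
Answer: 2256397862/317871966907341 ≈ 7.0984e-6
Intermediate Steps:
((-5728/12344 - 10645/(-17091)) + 1/(-14553))/((15097 - 8839) + 16105) = ((-5728*1/12344 - 10645*(-1/17091)) - 1/14553)/(6258 + 16105) = ((-716/1543 + 10645/17091) - 1/14553)/22363 = (4188079/26371413 - 1/14553)*(1/22363) = (2256397862/14214191607)*(1/22363) = 2256397862/317871966907341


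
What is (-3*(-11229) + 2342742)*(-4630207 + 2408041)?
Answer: -5280819725214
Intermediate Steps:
(-3*(-11229) + 2342742)*(-4630207 + 2408041) = (33687 + 2342742)*(-2222166) = 2376429*(-2222166) = -5280819725214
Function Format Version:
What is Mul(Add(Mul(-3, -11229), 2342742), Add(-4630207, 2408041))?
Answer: -5280819725214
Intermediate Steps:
Mul(Add(Mul(-3, -11229), 2342742), Add(-4630207, 2408041)) = Mul(Add(33687, 2342742), -2222166) = Mul(2376429, -2222166) = -5280819725214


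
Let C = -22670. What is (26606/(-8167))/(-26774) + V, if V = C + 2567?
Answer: -2197893724484/109331629 ≈ -20103.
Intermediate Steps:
V = -20103 (V = -22670 + 2567 = -20103)
(26606/(-8167))/(-26774) + V = (26606/(-8167))/(-26774) - 20103 = (26606*(-1/8167))*(-1/26774) - 20103 = -26606/8167*(-1/26774) - 20103 = 13303/109331629 - 20103 = -2197893724484/109331629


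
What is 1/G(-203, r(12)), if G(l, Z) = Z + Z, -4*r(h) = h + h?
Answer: -1/12 ≈ -0.083333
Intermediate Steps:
r(h) = -h/2 (r(h) = -(h + h)/4 = -h/2)
G(l, Z) = 2*Z
1/G(-203, r(12)) = 1/(2*(-1/2*12)) = 1/(2*(-6)) = 1/(-12) = -1/12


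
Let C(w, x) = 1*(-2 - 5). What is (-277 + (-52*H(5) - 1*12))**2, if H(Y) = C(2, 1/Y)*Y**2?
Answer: 77633721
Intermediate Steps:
C(w, x) = -7 (C(w, x) = 1*(-7) = -7)
H(Y) = -7*Y**2
(-277 + (-52*H(5) - 1*12))**2 = (-277 + (-(-364)*5**2 - 1*12))**2 = (-277 + (-(-364)*25 - 12))**2 = (-277 + (-52*(-175) - 12))**2 = (-277 + (9100 - 12))**2 = (-277 + 9088)**2 = 8811**2 = 77633721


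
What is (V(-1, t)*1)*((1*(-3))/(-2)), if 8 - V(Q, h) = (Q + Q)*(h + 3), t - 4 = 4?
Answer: 45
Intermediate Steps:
t = 8 (t = 4 + 4 = 8)
V(Q, h) = 8 - 2*Q*(3 + h) (V(Q, h) = 8 - (Q + Q)*(h + 3) = 8 - 2*Q*(3 + h))
(V(-1, t)*1)*((1*(-3))/(-2)) = ((8 - 6*(-1) - 2*(-1)*8)*1)*((1*(-3))/(-2)) = ((8 + 6 + 16)*1)*(-3*(-1/2)) = (30*1)*(3/2) = 30*(3/2) = 45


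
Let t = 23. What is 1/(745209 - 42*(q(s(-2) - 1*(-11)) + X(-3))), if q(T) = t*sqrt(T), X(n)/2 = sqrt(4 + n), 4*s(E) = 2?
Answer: 248375/185066844777 + 161*sqrt(46)/185066844777 ≈ 1.3480e-6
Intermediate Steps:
s(E) = 1/2 (s(E) = (1/4)*2 = 1/2)
X(n) = 2*sqrt(4 + n)
q(T) = 23*sqrt(T)
1/(745209 - 42*(q(s(-2) - 1*(-11)) + X(-3))) = 1/(745209 - 42*(23*sqrt(1/2 - 1*(-11)) + 2*sqrt(4 - 3))) = 1/(745209 - 42*(23*sqrt(1/2 + 11) + 2*sqrt(1))) = 1/(745209 - 42*(23*sqrt(23/2) + 2*1)) = 1/(745209 - 42*(23*(sqrt(46)/2) + 2)) = 1/(745209 - 42*(23*sqrt(46)/2 + 2)) = 1/(745209 - 42*(2 + 23*sqrt(46)/2)) = 1/(745209 + (-84 - 483*sqrt(46))) = 1/(745125 - 483*sqrt(46))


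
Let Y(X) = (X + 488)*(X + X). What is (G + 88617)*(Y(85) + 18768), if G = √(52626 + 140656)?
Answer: 10295345826 + 116178*√193282 ≈ 1.0346e+10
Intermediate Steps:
Y(X) = 2*X*(488 + X) (Y(X) = (488 + X)*(2*X) = 2*X*(488 + X))
G = √193282 ≈ 439.64
(G + 88617)*(Y(85) + 18768) = (√193282 + 88617)*(2*85*(488 + 85) + 18768) = (88617 + √193282)*(2*85*573 + 18768) = (88617 + √193282)*(97410 + 18768) = (88617 + √193282)*116178 = 10295345826 + 116178*√193282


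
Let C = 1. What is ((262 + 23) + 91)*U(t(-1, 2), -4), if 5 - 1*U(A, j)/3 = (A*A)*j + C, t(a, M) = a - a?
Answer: 4512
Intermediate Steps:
t(a, M) = 0
U(A, j) = 12 - 3*j*A² (U(A, j) = 15 - 3*((A*A)*j + 1) = 15 - 3*(A²*j + 1) = 15 - 3*(j*A² + 1) = 15 - 3*(1 + j*A²) = 15 + (-3 - 3*j*A²) = 12 - 3*j*A²)
((262 + 23) + 91)*U(t(-1, 2), -4) = ((262 + 23) + 91)*(12 - 3*(-4)*0²) = (285 + 91)*(12 - 3*(-4)*0) = 376*(12 + 0) = 376*12 = 4512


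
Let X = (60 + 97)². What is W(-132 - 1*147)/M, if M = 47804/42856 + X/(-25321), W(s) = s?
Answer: -75689685126/38521885 ≈ -1964.8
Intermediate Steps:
X = 24649 (X = 157² = 24649)
M = 38521885/271289194 (M = 47804/42856 + 24649/(-25321) = 47804*(1/42856) + 24649*(-1/25321) = 11951/10714 - 24649/25321 = 38521885/271289194 ≈ 0.14200)
W(-132 - 1*147)/M = (-132 - 1*147)/(38521885/271289194) = (-132 - 147)*(271289194/38521885) = -279*271289194/38521885 = -75689685126/38521885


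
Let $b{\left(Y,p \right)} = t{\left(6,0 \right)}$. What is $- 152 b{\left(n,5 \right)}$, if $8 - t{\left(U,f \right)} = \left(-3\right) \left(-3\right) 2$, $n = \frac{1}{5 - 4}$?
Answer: $1520$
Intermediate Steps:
$n = 1$ ($n = 1^{-1} = 1$)
$t{\left(U,f \right)} = -10$ ($t{\left(U,f \right)} = 8 - \left(-3\right) \left(-3\right) 2 = 8 - 9 \cdot 2 = 8 - 18 = -10$)
$b{\left(Y,p \right)} = -10$
$- 152 b{\left(n,5 \right)} = \left(-152\right) \left(-10\right) = 1520$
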